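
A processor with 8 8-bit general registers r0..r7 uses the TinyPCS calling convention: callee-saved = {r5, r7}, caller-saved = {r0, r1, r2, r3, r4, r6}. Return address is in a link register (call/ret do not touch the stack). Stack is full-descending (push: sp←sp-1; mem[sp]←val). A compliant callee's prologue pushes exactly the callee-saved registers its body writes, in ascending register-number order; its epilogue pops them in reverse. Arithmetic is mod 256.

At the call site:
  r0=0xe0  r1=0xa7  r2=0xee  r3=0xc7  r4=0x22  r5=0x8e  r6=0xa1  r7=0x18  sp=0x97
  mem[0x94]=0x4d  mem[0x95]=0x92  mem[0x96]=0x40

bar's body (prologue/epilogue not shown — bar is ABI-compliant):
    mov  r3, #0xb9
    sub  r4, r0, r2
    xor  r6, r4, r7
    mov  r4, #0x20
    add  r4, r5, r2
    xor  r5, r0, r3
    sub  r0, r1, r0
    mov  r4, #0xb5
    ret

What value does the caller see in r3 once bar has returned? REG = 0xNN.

REG = 0xb9

prologue: push r5 → mem[0x96]=0x8e, sp=0x96
body[0] mov  r3, #0xb9 → r3=0xb9
body[1] sub  r4, r0, r2 → r4=0xf2
body[2] xor  r6, r4, r7 → r6=0xea
body[3] mov  r4, #0x20 → r4=0x20
body[4] add  r4, r5, r2 → r4=0x7c
body[5] xor  r5, r0, r3 → r5=0x59
body[6] sub  r0, r1, r0 → r0=0xc7
body[7] mov  r4, #0xb5 → r4=0xb5
epilogue: pop r5=0x8e, sp=0x97
r3 is caller-saved → body value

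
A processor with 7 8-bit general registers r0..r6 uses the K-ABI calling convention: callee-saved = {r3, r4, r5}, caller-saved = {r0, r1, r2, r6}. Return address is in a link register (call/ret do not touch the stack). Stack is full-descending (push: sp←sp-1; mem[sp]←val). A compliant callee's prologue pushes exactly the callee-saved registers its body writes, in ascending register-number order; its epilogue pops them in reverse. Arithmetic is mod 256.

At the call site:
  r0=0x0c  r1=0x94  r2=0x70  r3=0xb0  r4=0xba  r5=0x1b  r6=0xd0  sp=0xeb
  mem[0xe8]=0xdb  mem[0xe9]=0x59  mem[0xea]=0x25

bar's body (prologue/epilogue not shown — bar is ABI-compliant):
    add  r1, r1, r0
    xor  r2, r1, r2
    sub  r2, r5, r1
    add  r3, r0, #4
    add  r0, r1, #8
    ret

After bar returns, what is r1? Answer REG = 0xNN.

REG = 0xa0

prologue: push r3 -> mem[0xea]=0xb0, sp=0xea
body[0] add  r1, r1, r0 -> r1=0xa0
body[1] xor  r2, r1, r2 -> r2=0xd0
body[2] sub  r2, r5, r1 -> r2=0x7b
body[3] add  r3, r0, #4 -> r3=0x10
body[4] add  r0, r1, #8 -> r0=0xa8
epilogue: pop r3=0xb0, sp=0xeb
r1 is caller-saved -> body value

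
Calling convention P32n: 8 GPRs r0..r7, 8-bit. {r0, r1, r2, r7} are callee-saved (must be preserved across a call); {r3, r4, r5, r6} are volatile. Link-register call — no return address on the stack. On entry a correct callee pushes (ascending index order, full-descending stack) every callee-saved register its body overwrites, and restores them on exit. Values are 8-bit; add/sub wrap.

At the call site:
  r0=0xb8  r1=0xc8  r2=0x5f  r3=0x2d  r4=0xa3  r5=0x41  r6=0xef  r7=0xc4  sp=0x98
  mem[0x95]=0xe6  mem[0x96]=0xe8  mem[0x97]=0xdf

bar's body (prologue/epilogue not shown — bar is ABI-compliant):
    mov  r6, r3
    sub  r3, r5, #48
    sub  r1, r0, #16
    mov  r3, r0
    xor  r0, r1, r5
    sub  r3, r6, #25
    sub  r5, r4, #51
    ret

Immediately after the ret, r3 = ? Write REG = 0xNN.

REG = 0x14

prologue: push r0 -> mem[0x97]=0xb8, sp=0x97
prologue: push r1 -> mem[0x96]=0xc8, sp=0x96
body[0] mov  r6, r3 -> r6=0x2d
body[1] sub  r3, r5, #48 -> r3=0x11
body[2] sub  r1, r0, #16 -> r1=0xa8
body[3] mov  r3, r0 -> r3=0xb8
body[4] xor  r0, r1, r5 -> r0=0xe9
body[5] sub  r3, r6, #25 -> r3=0x14
body[6] sub  r5, r4, #51 -> r5=0x70
epilogue: pop r1=0xc8, sp=0x97
epilogue: pop r0=0xb8, sp=0x98
r3 is caller-saved -> body value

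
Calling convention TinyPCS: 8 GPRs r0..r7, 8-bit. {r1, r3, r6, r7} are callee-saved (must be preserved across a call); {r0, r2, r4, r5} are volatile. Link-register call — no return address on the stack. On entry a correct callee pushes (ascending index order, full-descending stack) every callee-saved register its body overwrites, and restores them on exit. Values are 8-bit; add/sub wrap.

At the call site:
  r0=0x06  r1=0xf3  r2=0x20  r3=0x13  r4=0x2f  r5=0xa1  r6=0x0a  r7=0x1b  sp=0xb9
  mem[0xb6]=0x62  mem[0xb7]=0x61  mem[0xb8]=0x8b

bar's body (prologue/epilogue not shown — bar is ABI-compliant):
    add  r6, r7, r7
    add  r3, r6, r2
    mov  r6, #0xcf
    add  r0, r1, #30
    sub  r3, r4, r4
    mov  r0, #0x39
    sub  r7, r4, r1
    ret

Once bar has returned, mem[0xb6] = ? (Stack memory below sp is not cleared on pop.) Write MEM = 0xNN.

prologue: push r3 -> mem[0xb8]=0x13, sp=0xb8
prologue: push r6 -> mem[0xb7]=0x0a, sp=0xb7
prologue: push r7 -> mem[0xb6]=0x1b, sp=0xb6
body[0] add  r6, r7, r7 -> r6=0x36
body[1] add  r3, r6, r2 -> r3=0x56
body[2] mov  r6, #0xcf -> r6=0xcf
body[3] add  r0, r1, #30 -> r0=0x11
body[4] sub  r3, r4, r4 -> r3=0x00
body[5] mov  r0, #0x39 -> r0=0x39
body[6] sub  r7, r4, r1 -> r7=0x3c
epilogue: pop r7=0x1b, sp=0xb7
epilogue: pop r6=0x0a, sp=0xb8
epilogue: pop r3=0x13, sp=0xb9
prologue pushed ['r3', 'r6', 'r7'] at ['0xb8', '0xb7', '0xb6']

MEM = 0x1b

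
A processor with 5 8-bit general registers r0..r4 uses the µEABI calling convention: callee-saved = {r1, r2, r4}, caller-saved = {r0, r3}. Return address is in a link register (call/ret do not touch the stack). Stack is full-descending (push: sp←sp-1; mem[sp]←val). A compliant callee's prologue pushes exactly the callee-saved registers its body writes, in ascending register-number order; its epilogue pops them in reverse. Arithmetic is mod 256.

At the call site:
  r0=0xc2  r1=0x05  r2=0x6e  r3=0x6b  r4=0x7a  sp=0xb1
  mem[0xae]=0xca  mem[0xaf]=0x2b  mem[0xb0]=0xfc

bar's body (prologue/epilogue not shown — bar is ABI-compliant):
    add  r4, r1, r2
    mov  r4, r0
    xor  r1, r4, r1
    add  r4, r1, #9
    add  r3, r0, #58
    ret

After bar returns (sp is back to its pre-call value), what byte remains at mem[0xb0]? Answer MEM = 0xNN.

MEM = 0x05

prologue: push r1 -> mem[0xb0]=0x05, sp=0xb0
prologue: push r4 -> mem[0xaf]=0x7a, sp=0xaf
body[0] add  r4, r1, r2 -> r4=0x73
body[1] mov  r4, r0 -> r4=0xc2
body[2] xor  r1, r4, r1 -> r1=0xc7
body[3] add  r4, r1, #9 -> r4=0xd0
body[4] add  r3, r0, #58 -> r3=0xfc
epilogue: pop r4=0x7a, sp=0xb0
epilogue: pop r1=0x05, sp=0xb1
prologue pushed ['r1', 'r4'] at ['0xb0', '0xaf']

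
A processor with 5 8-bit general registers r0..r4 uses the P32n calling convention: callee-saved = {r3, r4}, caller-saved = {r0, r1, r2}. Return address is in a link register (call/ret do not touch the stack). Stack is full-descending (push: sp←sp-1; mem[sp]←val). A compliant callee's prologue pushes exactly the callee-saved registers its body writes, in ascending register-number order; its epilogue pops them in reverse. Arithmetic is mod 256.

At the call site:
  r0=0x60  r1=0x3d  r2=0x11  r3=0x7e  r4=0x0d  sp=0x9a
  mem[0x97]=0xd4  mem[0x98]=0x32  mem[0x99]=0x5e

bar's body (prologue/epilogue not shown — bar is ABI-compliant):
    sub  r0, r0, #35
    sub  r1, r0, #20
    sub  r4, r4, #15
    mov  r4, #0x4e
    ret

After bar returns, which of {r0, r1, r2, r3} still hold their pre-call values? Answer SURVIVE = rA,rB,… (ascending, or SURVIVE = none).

SURVIVE = r2,r3

prologue: push r4 -> mem[0x99]=0x0d, sp=0x99
body[0] sub  r0, r0, #35 -> r0=0x3d
body[1] sub  r1, r0, #20 -> r1=0x29
body[2] sub  r4, r4, #15 -> r4=0xfe
body[3] mov  r4, #0x4e -> r4=0x4e
epilogue: pop r4=0x0d, sp=0x9a
r0: caller-saved, written=True
r1: caller-saved, written=True
r2: caller-saved, written=False
r3: callee-saved, written=False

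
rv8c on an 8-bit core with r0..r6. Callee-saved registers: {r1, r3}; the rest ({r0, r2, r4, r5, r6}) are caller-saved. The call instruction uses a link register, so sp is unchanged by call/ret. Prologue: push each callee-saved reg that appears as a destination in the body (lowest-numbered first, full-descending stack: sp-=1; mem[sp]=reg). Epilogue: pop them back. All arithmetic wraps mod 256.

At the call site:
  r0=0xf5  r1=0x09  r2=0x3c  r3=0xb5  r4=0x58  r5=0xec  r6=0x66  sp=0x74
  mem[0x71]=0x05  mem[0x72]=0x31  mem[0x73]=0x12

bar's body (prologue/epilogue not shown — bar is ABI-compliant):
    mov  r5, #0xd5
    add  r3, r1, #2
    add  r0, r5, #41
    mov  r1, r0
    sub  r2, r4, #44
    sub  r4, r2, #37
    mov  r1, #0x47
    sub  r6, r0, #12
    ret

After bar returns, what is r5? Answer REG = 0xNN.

REG = 0xd5

prologue: push r1 → mem[0x73]=0x09, sp=0x73
prologue: push r3 → mem[0x72]=0xb5, sp=0x72
body[0] mov  r5, #0xd5 → r5=0xd5
body[1] add  r3, r1, #2 → r3=0x0b
body[2] add  r0, r5, #41 → r0=0xfe
body[3] mov  r1, r0 → r1=0xfe
body[4] sub  r2, r4, #44 → r2=0x2c
body[5] sub  r4, r2, #37 → r4=0x07
body[6] mov  r1, #0x47 → r1=0x47
body[7] sub  r6, r0, #12 → r6=0xf2
epilogue: pop r3=0xb5, sp=0x73
epilogue: pop r1=0x09, sp=0x74
r5 is caller-saved → body value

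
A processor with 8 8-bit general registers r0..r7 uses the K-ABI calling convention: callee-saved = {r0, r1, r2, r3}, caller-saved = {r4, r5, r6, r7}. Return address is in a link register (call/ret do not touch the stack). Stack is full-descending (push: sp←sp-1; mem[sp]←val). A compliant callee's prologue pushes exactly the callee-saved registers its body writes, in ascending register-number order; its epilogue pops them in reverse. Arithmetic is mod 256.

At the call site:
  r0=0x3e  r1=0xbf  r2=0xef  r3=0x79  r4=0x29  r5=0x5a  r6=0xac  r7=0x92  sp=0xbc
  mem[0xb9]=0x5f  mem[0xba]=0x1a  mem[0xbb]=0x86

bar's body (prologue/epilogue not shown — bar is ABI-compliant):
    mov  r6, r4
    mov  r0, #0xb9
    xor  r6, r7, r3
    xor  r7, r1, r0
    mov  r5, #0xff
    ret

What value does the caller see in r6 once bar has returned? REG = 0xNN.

REG = 0xeb

prologue: push r0 -> mem[0xbb]=0x3e, sp=0xbb
body[0] mov  r6, r4 -> r6=0x29
body[1] mov  r0, #0xb9 -> r0=0xb9
body[2] xor  r6, r7, r3 -> r6=0xeb
body[3] xor  r7, r1, r0 -> r7=0x06
body[4] mov  r5, #0xff -> r5=0xff
epilogue: pop r0=0x3e, sp=0xbc
r6 is caller-saved -> body value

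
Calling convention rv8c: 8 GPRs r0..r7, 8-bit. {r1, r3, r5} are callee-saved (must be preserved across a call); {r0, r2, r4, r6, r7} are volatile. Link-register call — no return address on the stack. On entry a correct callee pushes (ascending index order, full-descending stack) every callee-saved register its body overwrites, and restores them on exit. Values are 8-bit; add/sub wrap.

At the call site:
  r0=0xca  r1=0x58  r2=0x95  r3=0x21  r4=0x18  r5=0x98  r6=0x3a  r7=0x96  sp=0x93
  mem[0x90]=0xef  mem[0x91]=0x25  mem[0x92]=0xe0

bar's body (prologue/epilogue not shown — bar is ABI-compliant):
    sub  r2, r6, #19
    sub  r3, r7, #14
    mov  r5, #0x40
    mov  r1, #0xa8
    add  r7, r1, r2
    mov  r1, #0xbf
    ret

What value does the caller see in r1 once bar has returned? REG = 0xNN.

prologue: push r1 -> mem[0x92]=0x58, sp=0x92
prologue: push r3 -> mem[0x91]=0x21, sp=0x91
prologue: push r5 -> mem[0x90]=0x98, sp=0x90
body[0] sub  r2, r6, #19 -> r2=0x27
body[1] sub  r3, r7, #14 -> r3=0x88
body[2] mov  r5, #0x40 -> r5=0x40
body[3] mov  r1, #0xa8 -> r1=0xa8
body[4] add  r7, r1, r2 -> r7=0xcf
body[5] mov  r1, #0xbf -> r1=0xbf
epilogue: pop r5=0x98, sp=0x91
epilogue: pop r3=0x21, sp=0x92
epilogue: pop r1=0x58, sp=0x93
r1 is callee-saved -> restored

REG = 0x58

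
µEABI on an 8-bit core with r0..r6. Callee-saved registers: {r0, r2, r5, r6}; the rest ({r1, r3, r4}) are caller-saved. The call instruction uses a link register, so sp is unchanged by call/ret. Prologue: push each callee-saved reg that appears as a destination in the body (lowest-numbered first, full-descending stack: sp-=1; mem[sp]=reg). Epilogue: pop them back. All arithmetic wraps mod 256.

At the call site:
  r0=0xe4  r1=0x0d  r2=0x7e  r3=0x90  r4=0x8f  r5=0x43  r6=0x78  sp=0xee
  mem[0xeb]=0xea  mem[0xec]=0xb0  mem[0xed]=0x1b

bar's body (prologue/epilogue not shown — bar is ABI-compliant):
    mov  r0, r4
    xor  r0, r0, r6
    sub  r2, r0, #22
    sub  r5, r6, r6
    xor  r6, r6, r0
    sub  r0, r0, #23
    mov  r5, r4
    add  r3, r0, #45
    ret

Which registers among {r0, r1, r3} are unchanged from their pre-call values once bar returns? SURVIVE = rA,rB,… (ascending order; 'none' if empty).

prologue: push r0 → mem[0xed]=0xe4, sp=0xed
prologue: push r2 → mem[0xec]=0x7e, sp=0xec
prologue: push r5 → mem[0xeb]=0x43, sp=0xeb
prologue: push r6 → mem[0xea]=0x78, sp=0xea
body[0] mov  r0, r4 → r0=0x8f
body[1] xor  r0, r0, r6 → r0=0xf7
body[2] sub  r2, r0, #22 → r2=0xe1
body[3] sub  r5, r6, r6 → r5=0x00
body[4] xor  r6, r6, r0 → r6=0x8f
body[5] sub  r0, r0, #23 → r0=0xe0
body[6] mov  r5, r4 → r5=0x8f
body[7] add  r3, r0, #45 → r3=0x0d
epilogue: pop r6=0x78, sp=0xeb
epilogue: pop r5=0x43, sp=0xec
epilogue: pop r2=0x7e, sp=0xed
epilogue: pop r0=0xe4, sp=0xee
r0: callee-saved, written=True
r1: caller-saved, written=False
r3: caller-saved, written=True

SURVIVE = r0,r1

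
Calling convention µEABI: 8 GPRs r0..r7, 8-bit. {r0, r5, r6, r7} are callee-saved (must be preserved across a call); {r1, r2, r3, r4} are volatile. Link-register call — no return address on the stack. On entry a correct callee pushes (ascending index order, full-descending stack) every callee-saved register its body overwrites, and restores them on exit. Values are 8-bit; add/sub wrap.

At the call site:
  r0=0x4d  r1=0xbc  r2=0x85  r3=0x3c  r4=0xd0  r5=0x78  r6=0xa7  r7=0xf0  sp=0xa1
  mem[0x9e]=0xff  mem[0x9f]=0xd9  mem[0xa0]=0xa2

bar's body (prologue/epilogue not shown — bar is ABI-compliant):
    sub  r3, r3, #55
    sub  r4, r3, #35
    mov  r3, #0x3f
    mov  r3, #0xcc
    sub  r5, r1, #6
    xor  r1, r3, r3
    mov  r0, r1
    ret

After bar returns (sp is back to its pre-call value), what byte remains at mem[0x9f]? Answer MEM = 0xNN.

prologue: push r0 -> mem[0xa0]=0x4d, sp=0xa0
prologue: push r5 -> mem[0x9f]=0x78, sp=0x9f
body[0] sub  r3, r3, #55 -> r3=0x05
body[1] sub  r4, r3, #35 -> r4=0xe2
body[2] mov  r3, #0x3f -> r3=0x3f
body[3] mov  r3, #0xcc -> r3=0xcc
body[4] sub  r5, r1, #6 -> r5=0xb6
body[5] xor  r1, r3, r3 -> r1=0x00
body[6] mov  r0, r1 -> r0=0x00
epilogue: pop r5=0x78, sp=0xa0
epilogue: pop r0=0x4d, sp=0xa1
prologue pushed ['r0', 'r5'] at ['0xa0', '0x9f']

MEM = 0x78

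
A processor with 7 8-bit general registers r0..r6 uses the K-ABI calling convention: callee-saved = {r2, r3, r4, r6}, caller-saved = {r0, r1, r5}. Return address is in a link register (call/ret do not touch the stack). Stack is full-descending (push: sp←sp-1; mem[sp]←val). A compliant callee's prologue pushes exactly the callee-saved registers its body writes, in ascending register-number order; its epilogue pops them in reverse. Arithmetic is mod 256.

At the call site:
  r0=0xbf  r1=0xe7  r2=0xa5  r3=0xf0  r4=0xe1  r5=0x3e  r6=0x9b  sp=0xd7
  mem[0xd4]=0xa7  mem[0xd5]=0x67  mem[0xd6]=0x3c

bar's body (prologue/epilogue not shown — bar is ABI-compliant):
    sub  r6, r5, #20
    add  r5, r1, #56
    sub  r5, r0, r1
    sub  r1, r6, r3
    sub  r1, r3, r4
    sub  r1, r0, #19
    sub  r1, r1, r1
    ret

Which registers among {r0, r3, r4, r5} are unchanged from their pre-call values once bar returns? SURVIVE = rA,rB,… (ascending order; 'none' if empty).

prologue: push r6 -> mem[0xd6]=0x9b, sp=0xd6
body[0] sub  r6, r5, #20 -> r6=0x2a
body[1] add  r5, r1, #56 -> r5=0x1f
body[2] sub  r5, r0, r1 -> r5=0xd8
body[3] sub  r1, r6, r3 -> r1=0x3a
body[4] sub  r1, r3, r4 -> r1=0x0f
body[5] sub  r1, r0, #19 -> r1=0xac
body[6] sub  r1, r1, r1 -> r1=0x00
epilogue: pop r6=0x9b, sp=0xd7
r0: caller-saved, written=False
r3: callee-saved, written=False
r4: callee-saved, written=False
r5: caller-saved, written=True

SURVIVE = r0,r3,r4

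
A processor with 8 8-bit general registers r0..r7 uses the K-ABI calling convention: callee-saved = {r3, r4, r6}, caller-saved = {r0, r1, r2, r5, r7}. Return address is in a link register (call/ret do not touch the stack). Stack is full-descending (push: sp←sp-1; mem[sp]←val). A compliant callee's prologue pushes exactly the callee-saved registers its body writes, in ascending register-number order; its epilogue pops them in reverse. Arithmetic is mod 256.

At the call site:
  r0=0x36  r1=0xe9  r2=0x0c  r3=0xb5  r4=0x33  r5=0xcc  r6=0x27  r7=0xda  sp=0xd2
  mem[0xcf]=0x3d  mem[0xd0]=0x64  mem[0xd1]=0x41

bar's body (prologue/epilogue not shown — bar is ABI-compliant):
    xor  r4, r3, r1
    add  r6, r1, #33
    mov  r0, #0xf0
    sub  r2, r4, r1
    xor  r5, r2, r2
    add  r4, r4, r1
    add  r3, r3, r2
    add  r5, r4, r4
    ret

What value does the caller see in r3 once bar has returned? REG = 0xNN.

REG = 0xb5

prologue: push r3 -> mem[0xd1]=0xb5, sp=0xd1
prologue: push r4 -> mem[0xd0]=0x33, sp=0xd0
prologue: push r6 -> mem[0xcf]=0x27, sp=0xcf
body[0] xor  r4, r3, r1 -> r4=0x5c
body[1] add  r6, r1, #33 -> r6=0x0a
body[2] mov  r0, #0xf0 -> r0=0xf0
body[3] sub  r2, r4, r1 -> r2=0x73
body[4] xor  r5, r2, r2 -> r5=0x00
body[5] add  r4, r4, r1 -> r4=0x45
body[6] add  r3, r3, r2 -> r3=0x28
body[7] add  r5, r4, r4 -> r5=0x8a
epilogue: pop r6=0x27, sp=0xd0
epilogue: pop r4=0x33, sp=0xd1
epilogue: pop r3=0xb5, sp=0xd2
r3 is callee-saved -> restored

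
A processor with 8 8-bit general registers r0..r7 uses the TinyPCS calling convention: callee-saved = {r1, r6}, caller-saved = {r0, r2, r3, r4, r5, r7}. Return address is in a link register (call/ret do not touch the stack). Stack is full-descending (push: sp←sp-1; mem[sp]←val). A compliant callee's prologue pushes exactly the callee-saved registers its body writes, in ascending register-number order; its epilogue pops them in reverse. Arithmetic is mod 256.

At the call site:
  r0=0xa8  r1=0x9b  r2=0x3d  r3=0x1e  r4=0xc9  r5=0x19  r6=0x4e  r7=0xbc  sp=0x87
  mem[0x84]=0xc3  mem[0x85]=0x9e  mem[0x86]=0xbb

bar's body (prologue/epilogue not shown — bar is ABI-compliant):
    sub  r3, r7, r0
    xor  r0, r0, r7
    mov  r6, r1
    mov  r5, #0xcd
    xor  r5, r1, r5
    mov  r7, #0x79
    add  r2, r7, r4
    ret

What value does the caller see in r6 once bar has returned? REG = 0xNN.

prologue: push r6 -> mem[0x86]=0x4e, sp=0x86
body[0] sub  r3, r7, r0 -> r3=0x14
body[1] xor  r0, r0, r7 -> r0=0x14
body[2] mov  r6, r1 -> r6=0x9b
body[3] mov  r5, #0xcd -> r5=0xcd
body[4] xor  r5, r1, r5 -> r5=0x56
body[5] mov  r7, #0x79 -> r7=0x79
body[6] add  r2, r7, r4 -> r2=0x42
epilogue: pop r6=0x4e, sp=0x87
r6 is callee-saved -> restored

REG = 0x4e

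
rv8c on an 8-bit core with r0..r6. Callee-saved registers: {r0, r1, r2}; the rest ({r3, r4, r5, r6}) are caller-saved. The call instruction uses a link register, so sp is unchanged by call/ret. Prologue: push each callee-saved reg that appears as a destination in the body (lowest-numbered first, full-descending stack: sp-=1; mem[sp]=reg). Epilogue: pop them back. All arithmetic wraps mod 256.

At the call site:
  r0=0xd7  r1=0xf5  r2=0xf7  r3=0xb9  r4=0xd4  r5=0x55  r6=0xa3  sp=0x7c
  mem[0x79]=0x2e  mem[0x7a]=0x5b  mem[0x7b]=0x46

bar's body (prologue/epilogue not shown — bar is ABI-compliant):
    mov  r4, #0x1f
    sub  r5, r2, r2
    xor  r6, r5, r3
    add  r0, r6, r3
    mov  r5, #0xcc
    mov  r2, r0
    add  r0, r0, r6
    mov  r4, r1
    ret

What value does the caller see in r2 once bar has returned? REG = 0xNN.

prologue: push r0 -> mem[0x7b]=0xd7, sp=0x7b
prologue: push r2 -> mem[0x7a]=0xf7, sp=0x7a
body[0] mov  r4, #0x1f -> r4=0x1f
body[1] sub  r5, r2, r2 -> r5=0x00
body[2] xor  r6, r5, r3 -> r6=0xb9
body[3] add  r0, r6, r3 -> r0=0x72
body[4] mov  r5, #0xcc -> r5=0xcc
body[5] mov  r2, r0 -> r2=0x72
body[6] add  r0, r0, r6 -> r0=0x2b
body[7] mov  r4, r1 -> r4=0xf5
epilogue: pop r2=0xf7, sp=0x7b
epilogue: pop r0=0xd7, sp=0x7c
r2 is callee-saved -> restored

REG = 0xf7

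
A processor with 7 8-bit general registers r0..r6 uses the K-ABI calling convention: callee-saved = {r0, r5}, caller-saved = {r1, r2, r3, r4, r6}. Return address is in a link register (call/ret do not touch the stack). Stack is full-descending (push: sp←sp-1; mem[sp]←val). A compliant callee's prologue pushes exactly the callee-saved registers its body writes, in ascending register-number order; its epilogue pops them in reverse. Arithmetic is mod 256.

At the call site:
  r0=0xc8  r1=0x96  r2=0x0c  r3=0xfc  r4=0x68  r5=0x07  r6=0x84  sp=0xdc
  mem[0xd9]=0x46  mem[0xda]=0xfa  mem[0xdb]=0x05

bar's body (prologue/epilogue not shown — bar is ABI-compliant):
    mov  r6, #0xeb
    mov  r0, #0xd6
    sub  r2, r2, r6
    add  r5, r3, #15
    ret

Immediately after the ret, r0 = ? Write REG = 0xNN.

prologue: push r0 -> mem[0xdb]=0xc8, sp=0xdb
prologue: push r5 -> mem[0xda]=0x07, sp=0xda
body[0] mov  r6, #0xeb -> r6=0xeb
body[1] mov  r0, #0xd6 -> r0=0xd6
body[2] sub  r2, r2, r6 -> r2=0x21
body[3] add  r5, r3, #15 -> r5=0x0b
epilogue: pop r5=0x07, sp=0xdb
epilogue: pop r0=0xc8, sp=0xdc
r0 is callee-saved -> restored

REG = 0xc8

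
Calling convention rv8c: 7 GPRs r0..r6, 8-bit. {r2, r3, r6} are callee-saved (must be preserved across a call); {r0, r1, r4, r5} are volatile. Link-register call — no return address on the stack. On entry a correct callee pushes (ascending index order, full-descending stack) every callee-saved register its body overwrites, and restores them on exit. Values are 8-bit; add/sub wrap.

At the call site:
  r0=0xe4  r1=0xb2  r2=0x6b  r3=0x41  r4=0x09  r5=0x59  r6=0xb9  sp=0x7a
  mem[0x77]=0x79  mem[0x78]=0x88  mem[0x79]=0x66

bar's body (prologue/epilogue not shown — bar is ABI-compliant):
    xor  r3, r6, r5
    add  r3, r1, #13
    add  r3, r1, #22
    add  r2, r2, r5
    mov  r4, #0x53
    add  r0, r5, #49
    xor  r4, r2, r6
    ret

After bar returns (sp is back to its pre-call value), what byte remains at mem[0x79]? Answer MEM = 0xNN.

prologue: push r2 -> mem[0x79]=0x6b, sp=0x79
prologue: push r3 -> mem[0x78]=0x41, sp=0x78
body[0] xor  r3, r6, r5 -> r3=0xe0
body[1] add  r3, r1, #13 -> r3=0xbf
body[2] add  r3, r1, #22 -> r3=0xc8
body[3] add  r2, r2, r5 -> r2=0xc4
body[4] mov  r4, #0x53 -> r4=0x53
body[5] add  r0, r5, #49 -> r0=0x8a
body[6] xor  r4, r2, r6 -> r4=0x7d
epilogue: pop r3=0x41, sp=0x79
epilogue: pop r2=0x6b, sp=0x7a
prologue pushed ['r2', 'r3'] at ['0x79', '0x78']

MEM = 0x6b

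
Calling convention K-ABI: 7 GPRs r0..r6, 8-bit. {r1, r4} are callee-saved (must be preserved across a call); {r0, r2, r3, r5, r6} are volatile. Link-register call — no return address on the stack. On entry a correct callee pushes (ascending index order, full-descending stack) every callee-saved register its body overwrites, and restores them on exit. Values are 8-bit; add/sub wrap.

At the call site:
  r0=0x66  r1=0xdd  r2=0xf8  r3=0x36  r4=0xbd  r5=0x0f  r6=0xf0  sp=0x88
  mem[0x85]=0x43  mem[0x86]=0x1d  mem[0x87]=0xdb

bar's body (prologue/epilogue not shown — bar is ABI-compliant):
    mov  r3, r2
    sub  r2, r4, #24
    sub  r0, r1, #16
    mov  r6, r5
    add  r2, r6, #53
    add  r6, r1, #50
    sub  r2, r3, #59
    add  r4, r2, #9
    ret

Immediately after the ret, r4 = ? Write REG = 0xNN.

REG = 0xbd

prologue: push r4 -> mem[0x87]=0xbd, sp=0x87
body[0] mov  r3, r2 -> r3=0xf8
body[1] sub  r2, r4, #24 -> r2=0xa5
body[2] sub  r0, r1, #16 -> r0=0xcd
body[3] mov  r6, r5 -> r6=0x0f
body[4] add  r2, r6, #53 -> r2=0x44
body[5] add  r6, r1, #50 -> r6=0x0f
body[6] sub  r2, r3, #59 -> r2=0xbd
body[7] add  r4, r2, #9 -> r4=0xc6
epilogue: pop r4=0xbd, sp=0x88
r4 is callee-saved -> restored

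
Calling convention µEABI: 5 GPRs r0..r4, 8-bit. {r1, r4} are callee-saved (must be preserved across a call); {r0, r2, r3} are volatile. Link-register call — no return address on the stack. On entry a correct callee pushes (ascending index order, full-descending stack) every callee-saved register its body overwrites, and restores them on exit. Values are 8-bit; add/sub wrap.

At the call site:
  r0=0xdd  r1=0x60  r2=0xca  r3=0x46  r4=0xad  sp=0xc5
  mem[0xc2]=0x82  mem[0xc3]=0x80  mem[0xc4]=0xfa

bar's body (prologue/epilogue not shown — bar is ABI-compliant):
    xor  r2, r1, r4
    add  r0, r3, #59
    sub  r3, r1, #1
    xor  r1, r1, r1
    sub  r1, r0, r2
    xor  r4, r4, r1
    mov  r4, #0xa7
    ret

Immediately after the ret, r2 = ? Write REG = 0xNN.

REG = 0xcd

prologue: push r1 → mem[0xc4]=0x60, sp=0xc4
prologue: push r4 → mem[0xc3]=0xad, sp=0xc3
body[0] xor  r2, r1, r4 → r2=0xcd
body[1] add  r0, r3, #59 → r0=0x81
body[2] sub  r3, r1, #1 → r3=0x5f
body[3] xor  r1, r1, r1 → r1=0x00
body[4] sub  r1, r0, r2 → r1=0xb4
body[5] xor  r4, r4, r1 → r4=0x19
body[6] mov  r4, #0xa7 → r4=0xa7
epilogue: pop r4=0xad, sp=0xc4
epilogue: pop r1=0x60, sp=0xc5
r2 is caller-saved → body value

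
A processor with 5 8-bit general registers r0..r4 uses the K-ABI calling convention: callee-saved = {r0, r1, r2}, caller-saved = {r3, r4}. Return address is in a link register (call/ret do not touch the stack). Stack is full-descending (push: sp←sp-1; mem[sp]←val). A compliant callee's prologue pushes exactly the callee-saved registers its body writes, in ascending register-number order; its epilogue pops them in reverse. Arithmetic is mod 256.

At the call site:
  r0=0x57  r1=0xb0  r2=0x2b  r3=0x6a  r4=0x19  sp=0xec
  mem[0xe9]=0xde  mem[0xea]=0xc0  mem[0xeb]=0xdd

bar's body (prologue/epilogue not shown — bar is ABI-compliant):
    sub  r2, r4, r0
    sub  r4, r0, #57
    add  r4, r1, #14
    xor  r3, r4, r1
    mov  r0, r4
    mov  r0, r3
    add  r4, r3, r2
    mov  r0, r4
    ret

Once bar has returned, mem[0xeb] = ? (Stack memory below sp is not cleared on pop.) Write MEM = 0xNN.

prologue: push r0 -> mem[0xeb]=0x57, sp=0xeb
prologue: push r2 -> mem[0xea]=0x2b, sp=0xea
body[0] sub  r2, r4, r0 -> r2=0xc2
body[1] sub  r4, r0, #57 -> r4=0x1e
body[2] add  r4, r1, #14 -> r4=0xbe
body[3] xor  r3, r4, r1 -> r3=0x0e
body[4] mov  r0, r4 -> r0=0xbe
body[5] mov  r0, r3 -> r0=0x0e
body[6] add  r4, r3, r2 -> r4=0xd0
body[7] mov  r0, r4 -> r0=0xd0
epilogue: pop r2=0x2b, sp=0xeb
epilogue: pop r0=0x57, sp=0xec
prologue pushed ['r0', 'r2'] at ['0xeb', '0xea']

MEM = 0x57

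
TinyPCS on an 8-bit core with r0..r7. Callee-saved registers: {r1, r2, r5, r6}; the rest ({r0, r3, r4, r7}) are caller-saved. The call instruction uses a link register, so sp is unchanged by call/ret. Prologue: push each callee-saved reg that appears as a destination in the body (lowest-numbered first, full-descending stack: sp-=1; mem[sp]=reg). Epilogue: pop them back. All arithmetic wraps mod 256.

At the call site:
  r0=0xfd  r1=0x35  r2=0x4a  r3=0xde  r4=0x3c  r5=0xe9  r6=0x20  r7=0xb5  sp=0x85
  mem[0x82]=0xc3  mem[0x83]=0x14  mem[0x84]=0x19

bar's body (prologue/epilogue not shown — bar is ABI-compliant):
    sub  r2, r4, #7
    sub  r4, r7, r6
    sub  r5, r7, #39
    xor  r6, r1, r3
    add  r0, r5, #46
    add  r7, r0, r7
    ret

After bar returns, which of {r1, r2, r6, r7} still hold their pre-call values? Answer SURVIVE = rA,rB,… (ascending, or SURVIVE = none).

prologue: push r2 -> mem[0x84]=0x4a, sp=0x84
prologue: push r5 -> mem[0x83]=0xe9, sp=0x83
prologue: push r6 -> mem[0x82]=0x20, sp=0x82
body[0] sub  r2, r4, #7 -> r2=0x35
body[1] sub  r4, r7, r6 -> r4=0x95
body[2] sub  r5, r7, #39 -> r5=0x8e
body[3] xor  r6, r1, r3 -> r6=0xeb
body[4] add  r0, r5, #46 -> r0=0xbc
body[5] add  r7, r0, r7 -> r7=0x71
epilogue: pop r6=0x20, sp=0x83
epilogue: pop r5=0xe9, sp=0x84
epilogue: pop r2=0x4a, sp=0x85
r1: callee-saved, written=False
r2: callee-saved, written=True
r6: callee-saved, written=True
r7: caller-saved, written=True

SURVIVE = r1,r2,r6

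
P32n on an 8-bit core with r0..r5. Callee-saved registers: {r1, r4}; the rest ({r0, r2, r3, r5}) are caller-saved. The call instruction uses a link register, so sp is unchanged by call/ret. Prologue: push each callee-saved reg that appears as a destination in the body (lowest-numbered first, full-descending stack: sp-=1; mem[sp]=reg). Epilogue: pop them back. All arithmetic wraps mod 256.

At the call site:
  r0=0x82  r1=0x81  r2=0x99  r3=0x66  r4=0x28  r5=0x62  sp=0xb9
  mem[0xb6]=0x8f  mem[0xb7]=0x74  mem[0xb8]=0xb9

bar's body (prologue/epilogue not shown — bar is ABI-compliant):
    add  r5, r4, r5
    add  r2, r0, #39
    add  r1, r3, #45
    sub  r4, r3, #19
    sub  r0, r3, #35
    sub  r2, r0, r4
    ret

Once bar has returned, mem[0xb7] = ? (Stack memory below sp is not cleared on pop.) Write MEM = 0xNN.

MEM = 0x28

prologue: push r1 → mem[0xb8]=0x81, sp=0xb8
prologue: push r4 → mem[0xb7]=0x28, sp=0xb7
body[0] add  r5, r4, r5 → r5=0x8a
body[1] add  r2, r0, #39 → r2=0xa9
body[2] add  r1, r3, #45 → r1=0x93
body[3] sub  r4, r3, #19 → r4=0x53
body[4] sub  r0, r3, #35 → r0=0x43
body[5] sub  r2, r0, r4 → r2=0xf0
epilogue: pop r4=0x28, sp=0xb8
epilogue: pop r1=0x81, sp=0xb9
prologue pushed ['r1', 'r4'] at ['0xb8', '0xb7']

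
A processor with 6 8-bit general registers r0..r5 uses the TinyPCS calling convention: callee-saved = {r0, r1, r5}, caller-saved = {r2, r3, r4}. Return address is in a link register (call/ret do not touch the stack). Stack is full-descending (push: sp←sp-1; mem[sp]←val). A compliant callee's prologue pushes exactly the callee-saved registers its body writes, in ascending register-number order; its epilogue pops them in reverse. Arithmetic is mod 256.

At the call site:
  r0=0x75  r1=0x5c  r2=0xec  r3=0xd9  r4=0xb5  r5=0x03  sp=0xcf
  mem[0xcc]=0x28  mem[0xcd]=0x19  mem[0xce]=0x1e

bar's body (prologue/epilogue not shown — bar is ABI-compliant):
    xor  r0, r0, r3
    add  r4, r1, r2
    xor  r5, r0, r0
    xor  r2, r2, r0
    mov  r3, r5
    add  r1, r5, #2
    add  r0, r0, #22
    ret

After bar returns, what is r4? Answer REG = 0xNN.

REG = 0x48

prologue: push r0 → mem[0xce]=0x75, sp=0xce
prologue: push r1 → mem[0xcd]=0x5c, sp=0xcd
prologue: push r5 → mem[0xcc]=0x03, sp=0xcc
body[0] xor  r0, r0, r3 → r0=0xac
body[1] add  r4, r1, r2 → r4=0x48
body[2] xor  r5, r0, r0 → r5=0x00
body[3] xor  r2, r2, r0 → r2=0x40
body[4] mov  r3, r5 → r3=0x00
body[5] add  r1, r5, #2 → r1=0x02
body[6] add  r0, r0, #22 → r0=0xc2
epilogue: pop r5=0x03, sp=0xcd
epilogue: pop r1=0x5c, sp=0xce
epilogue: pop r0=0x75, sp=0xcf
r4 is caller-saved → body value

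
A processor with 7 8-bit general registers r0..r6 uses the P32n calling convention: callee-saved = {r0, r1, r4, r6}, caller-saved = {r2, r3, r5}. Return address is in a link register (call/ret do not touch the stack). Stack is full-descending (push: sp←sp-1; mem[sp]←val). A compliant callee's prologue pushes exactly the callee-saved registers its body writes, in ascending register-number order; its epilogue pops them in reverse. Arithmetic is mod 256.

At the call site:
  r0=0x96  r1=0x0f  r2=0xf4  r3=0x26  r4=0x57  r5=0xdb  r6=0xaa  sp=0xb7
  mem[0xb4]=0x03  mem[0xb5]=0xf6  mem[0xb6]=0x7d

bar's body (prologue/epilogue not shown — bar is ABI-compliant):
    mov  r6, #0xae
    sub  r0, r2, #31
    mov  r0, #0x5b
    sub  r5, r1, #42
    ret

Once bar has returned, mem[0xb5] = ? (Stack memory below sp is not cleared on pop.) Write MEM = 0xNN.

MEM = 0xaa

prologue: push r0 -> mem[0xb6]=0x96, sp=0xb6
prologue: push r6 -> mem[0xb5]=0xaa, sp=0xb5
body[0] mov  r6, #0xae -> r6=0xae
body[1] sub  r0, r2, #31 -> r0=0xd5
body[2] mov  r0, #0x5b -> r0=0x5b
body[3] sub  r5, r1, #42 -> r5=0xe5
epilogue: pop r6=0xaa, sp=0xb6
epilogue: pop r0=0x96, sp=0xb7
prologue pushed ['r0', 'r6'] at ['0xb6', '0xb5']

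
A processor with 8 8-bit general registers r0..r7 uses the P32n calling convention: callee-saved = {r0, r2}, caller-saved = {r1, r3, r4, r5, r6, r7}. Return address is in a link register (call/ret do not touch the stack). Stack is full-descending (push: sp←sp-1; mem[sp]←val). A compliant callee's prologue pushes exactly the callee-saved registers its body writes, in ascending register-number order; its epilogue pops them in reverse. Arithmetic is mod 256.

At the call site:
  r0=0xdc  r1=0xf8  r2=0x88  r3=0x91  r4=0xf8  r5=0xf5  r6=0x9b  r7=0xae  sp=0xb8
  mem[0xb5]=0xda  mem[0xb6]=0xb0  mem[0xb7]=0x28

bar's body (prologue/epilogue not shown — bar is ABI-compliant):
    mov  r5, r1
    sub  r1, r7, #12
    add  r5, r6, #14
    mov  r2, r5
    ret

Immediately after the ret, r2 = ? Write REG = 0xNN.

REG = 0x88

prologue: push r2 -> mem[0xb7]=0x88, sp=0xb7
body[0] mov  r5, r1 -> r5=0xf8
body[1] sub  r1, r7, #12 -> r1=0xa2
body[2] add  r5, r6, #14 -> r5=0xa9
body[3] mov  r2, r5 -> r2=0xa9
epilogue: pop r2=0x88, sp=0xb8
r2 is callee-saved -> restored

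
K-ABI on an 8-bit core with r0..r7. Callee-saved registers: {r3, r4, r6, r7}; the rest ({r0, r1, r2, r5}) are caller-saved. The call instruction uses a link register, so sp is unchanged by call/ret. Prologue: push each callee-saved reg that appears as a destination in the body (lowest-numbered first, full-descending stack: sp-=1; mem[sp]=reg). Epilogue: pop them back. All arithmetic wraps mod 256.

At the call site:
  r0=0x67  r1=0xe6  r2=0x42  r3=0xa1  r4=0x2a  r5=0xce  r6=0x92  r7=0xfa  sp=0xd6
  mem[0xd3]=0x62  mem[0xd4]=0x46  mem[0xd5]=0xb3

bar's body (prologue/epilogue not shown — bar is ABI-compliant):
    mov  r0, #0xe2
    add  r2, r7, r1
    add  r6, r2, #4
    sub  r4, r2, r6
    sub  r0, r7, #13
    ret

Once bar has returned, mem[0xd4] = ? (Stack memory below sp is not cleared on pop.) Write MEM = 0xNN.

prologue: push r4 -> mem[0xd5]=0x2a, sp=0xd5
prologue: push r6 -> mem[0xd4]=0x92, sp=0xd4
body[0] mov  r0, #0xe2 -> r0=0xe2
body[1] add  r2, r7, r1 -> r2=0xe0
body[2] add  r6, r2, #4 -> r6=0xe4
body[3] sub  r4, r2, r6 -> r4=0xfc
body[4] sub  r0, r7, #13 -> r0=0xed
epilogue: pop r6=0x92, sp=0xd5
epilogue: pop r4=0x2a, sp=0xd6
prologue pushed ['r4', 'r6'] at ['0xd5', '0xd4']

MEM = 0x92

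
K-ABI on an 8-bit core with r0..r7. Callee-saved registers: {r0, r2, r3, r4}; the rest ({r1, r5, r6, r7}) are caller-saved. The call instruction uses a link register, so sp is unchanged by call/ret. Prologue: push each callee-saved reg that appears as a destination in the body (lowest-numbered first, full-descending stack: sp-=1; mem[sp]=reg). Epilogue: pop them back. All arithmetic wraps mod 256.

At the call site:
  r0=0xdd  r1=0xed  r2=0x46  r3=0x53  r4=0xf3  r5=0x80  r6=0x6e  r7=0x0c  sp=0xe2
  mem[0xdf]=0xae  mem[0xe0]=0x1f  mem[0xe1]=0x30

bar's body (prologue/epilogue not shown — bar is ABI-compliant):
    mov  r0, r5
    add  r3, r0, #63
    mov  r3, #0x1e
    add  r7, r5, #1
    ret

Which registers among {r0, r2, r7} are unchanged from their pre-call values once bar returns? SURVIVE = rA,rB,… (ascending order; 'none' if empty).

SURVIVE = r0,r2

prologue: push r0 → mem[0xe1]=0xdd, sp=0xe1
prologue: push r3 → mem[0xe0]=0x53, sp=0xe0
body[0] mov  r0, r5 → r0=0x80
body[1] add  r3, r0, #63 → r3=0xbf
body[2] mov  r3, #0x1e → r3=0x1e
body[3] add  r7, r5, #1 → r7=0x81
epilogue: pop r3=0x53, sp=0xe1
epilogue: pop r0=0xdd, sp=0xe2
r0: callee-saved, written=True
r2: callee-saved, written=False
r7: caller-saved, written=True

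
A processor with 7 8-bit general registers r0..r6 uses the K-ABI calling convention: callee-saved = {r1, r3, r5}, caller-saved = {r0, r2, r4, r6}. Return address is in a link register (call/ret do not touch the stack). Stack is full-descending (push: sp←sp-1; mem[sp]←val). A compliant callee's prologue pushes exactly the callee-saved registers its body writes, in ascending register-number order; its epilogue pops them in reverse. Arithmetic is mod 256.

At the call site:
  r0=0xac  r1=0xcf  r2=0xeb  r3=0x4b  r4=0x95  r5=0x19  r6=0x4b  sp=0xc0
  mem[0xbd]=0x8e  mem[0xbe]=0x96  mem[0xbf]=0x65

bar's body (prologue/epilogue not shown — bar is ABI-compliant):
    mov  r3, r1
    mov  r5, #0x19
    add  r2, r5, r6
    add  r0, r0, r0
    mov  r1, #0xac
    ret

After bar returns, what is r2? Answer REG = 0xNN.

prologue: push r1 → mem[0xbf]=0xcf, sp=0xbf
prologue: push r3 → mem[0xbe]=0x4b, sp=0xbe
prologue: push r5 → mem[0xbd]=0x19, sp=0xbd
body[0] mov  r3, r1 → r3=0xcf
body[1] mov  r5, #0x19 → r5=0x19
body[2] add  r2, r5, r6 → r2=0x64
body[3] add  r0, r0, r0 → r0=0x58
body[4] mov  r1, #0xac → r1=0xac
epilogue: pop r5=0x19, sp=0xbe
epilogue: pop r3=0x4b, sp=0xbf
epilogue: pop r1=0xcf, sp=0xc0
r2 is caller-saved → body value

REG = 0x64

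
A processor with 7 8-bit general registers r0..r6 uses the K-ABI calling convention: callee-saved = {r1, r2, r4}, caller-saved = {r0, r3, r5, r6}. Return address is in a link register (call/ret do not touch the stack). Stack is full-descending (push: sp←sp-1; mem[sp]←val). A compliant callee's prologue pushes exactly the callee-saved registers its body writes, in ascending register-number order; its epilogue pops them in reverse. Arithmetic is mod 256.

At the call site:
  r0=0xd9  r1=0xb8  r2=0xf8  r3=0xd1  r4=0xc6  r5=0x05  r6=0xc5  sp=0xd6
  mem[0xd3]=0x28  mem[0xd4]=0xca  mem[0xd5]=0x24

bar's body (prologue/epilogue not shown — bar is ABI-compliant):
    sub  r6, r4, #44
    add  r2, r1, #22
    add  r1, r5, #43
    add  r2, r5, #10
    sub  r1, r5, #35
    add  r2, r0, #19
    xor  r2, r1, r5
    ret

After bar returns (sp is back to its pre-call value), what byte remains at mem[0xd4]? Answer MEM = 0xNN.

prologue: push r1 -> mem[0xd5]=0xb8, sp=0xd5
prologue: push r2 -> mem[0xd4]=0xf8, sp=0xd4
body[0] sub  r6, r4, #44 -> r6=0x9a
body[1] add  r2, r1, #22 -> r2=0xce
body[2] add  r1, r5, #43 -> r1=0x30
body[3] add  r2, r5, #10 -> r2=0x0f
body[4] sub  r1, r5, #35 -> r1=0xe2
body[5] add  r2, r0, #19 -> r2=0xec
body[6] xor  r2, r1, r5 -> r2=0xe7
epilogue: pop r2=0xf8, sp=0xd5
epilogue: pop r1=0xb8, sp=0xd6
prologue pushed ['r1', 'r2'] at ['0xd5', '0xd4']

MEM = 0xf8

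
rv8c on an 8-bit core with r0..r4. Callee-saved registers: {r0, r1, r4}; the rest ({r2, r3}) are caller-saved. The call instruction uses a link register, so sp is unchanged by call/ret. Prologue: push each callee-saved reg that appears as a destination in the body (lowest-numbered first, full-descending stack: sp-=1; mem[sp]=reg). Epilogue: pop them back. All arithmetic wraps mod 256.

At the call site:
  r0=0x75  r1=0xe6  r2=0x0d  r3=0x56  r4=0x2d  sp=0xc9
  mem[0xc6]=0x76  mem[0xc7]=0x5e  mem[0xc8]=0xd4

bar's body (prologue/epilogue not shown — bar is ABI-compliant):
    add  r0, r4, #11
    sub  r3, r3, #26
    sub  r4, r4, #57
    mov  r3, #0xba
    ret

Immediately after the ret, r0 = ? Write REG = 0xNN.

prologue: push r0 -> mem[0xc8]=0x75, sp=0xc8
prologue: push r4 -> mem[0xc7]=0x2d, sp=0xc7
body[0] add  r0, r4, #11 -> r0=0x38
body[1] sub  r3, r3, #26 -> r3=0x3c
body[2] sub  r4, r4, #57 -> r4=0xf4
body[3] mov  r3, #0xba -> r3=0xba
epilogue: pop r4=0x2d, sp=0xc8
epilogue: pop r0=0x75, sp=0xc9
r0 is callee-saved -> restored

REG = 0x75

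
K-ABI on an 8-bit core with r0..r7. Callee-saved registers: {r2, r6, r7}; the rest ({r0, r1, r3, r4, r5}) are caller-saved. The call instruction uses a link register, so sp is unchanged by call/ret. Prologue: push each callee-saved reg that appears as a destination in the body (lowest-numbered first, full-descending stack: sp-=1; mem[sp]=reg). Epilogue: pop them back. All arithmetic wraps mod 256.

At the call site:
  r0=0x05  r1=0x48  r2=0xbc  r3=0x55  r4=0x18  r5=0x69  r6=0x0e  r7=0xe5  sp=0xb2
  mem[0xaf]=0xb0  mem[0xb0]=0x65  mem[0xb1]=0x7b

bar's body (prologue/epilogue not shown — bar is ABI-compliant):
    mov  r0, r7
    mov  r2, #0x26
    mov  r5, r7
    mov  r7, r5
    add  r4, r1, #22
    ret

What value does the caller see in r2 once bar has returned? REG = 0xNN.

prologue: push r2 → mem[0xb1]=0xbc, sp=0xb1
prologue: push r7 → mem[0xb0]=0xe5, sp=0xb0
body[0] mov  r0, r7 → r0=0xe5
body[1] mov  r2, #0x26 → r2=0x26
body[2] mov  r5, r7 → r5=0xe5
body[3] mov  r7, r5 → r7=0xe5
body[4] add  r4, r1, #22 → r4=0x5e
epilogue: pop r7=0xe5, sp=0xb1
epilogue: pop r2=0xbc, sp=0xb2
r2 is callee-saved → restored

REG = 0xbc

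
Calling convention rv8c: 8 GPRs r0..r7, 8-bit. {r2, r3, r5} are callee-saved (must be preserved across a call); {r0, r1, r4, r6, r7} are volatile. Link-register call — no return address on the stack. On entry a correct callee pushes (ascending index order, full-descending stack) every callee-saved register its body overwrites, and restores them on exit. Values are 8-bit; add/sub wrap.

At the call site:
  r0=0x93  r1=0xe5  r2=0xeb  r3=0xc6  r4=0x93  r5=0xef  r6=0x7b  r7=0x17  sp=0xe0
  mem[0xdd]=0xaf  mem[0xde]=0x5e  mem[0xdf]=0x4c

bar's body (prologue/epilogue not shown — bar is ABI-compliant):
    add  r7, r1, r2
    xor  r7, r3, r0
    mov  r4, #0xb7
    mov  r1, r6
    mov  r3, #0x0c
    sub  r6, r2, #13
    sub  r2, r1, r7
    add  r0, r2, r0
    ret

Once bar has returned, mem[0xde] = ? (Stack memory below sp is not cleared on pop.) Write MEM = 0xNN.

MEM = 0xc6

prologue: push r2 -> mem[0xdf]=0xeb, sp=0xdf
prologue: push r3 -> mem[0xde]=0xc6, sp=0xde
body[0] add  r7, r1, r2 -> r7=0xd0
body[1] xor  r7, r3, r0 -> r7=0x55
body[2] mov  r4, #0xb7 -> r4=0xb7
body[3] mov  r1, r6 -> r1=0x7b
body[4] mov  r3, #0x0c -> r3=0x0c
body[5] sub  r6, r2, #13 -> r6=0xde
body[6] sub  r2, r1, r7 -> r2=0x26
body[7] add  r0, r2, r0 -> r0=0xb9
epilogue: pop r3=0xc6, sp=0xdf
epilogue: pop r2=0xeb, sp=0xe0
prologue pushed ['r2', 'r3'] at ['0xdf', '0xde']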